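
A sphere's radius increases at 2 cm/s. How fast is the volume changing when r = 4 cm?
128π cm³/s

V = (4/3)πr³
dV/dt = dV/dr · dr/dt = 4πr² · 2
At r = 4: dV/dt = 128π cm³/s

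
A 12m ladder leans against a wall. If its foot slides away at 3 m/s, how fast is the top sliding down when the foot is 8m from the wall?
6√5/5 ≈ 2.683 m/s

x² + y² = 12²
2x·dx/dt + 2y·dy/dt = 0
dy/dt = -x/y · dx/dt = -8/(4√5) · 3 = -6√5/5 m/s
The top is descending at 6√5/5 ≈ 2.683 m/s.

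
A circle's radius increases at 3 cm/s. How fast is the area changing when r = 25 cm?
150π cm²/s

A = πr²
dA/dt = 2πr · dr/dt = 2π(25)(3) = 150π cm²/s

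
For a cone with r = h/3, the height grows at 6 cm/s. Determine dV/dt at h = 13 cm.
338π/3 cm³/s

V = (1/3)π(h/3)²h = πh³/27
dV/dt = πh²/9 · 6
At h = 13: dV/dt = 338π/3 cm³/s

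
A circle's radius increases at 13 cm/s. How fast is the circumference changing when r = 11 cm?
26π cm/s

C = 2πr
dC/dt = 2π · dr/dt = 2π · 13 = 26π cm/s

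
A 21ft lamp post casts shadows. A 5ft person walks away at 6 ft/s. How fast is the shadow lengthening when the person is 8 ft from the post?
15/8 ft/s

By similar triangles: 21/(x+s) = 5/s
Solving: s = 5x/16
ds/dt = 5/16 · dx/dt = 5/16 · 6 = 15/8 ft/s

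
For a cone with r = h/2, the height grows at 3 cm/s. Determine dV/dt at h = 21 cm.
1323π/4 cm³/s

V = (1/3)π(h/2)²h = πh³/12
dV/dt = πh²/4 · 3
At h = 21: dV/dt = 1323π/4 cm³/s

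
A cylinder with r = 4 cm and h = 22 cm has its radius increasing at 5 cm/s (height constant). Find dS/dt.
300π cm²/s

S = 2πrh + 2πr² (lateral + bases)
dS/dt = (2πh + 4πr)·dr/dt = (2π·22 + 4π·4)·5
= 300π cm²/s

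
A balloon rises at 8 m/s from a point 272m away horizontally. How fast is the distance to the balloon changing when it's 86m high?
344√20345/20345 ≈ 2.412 m/s

z² = 272² + y²
z = √(272² + 86²) = 2√20345
dz/dt = y/z · dy/dt = 86/(2√20345) · 8 = 344√20345/20345 ≈ 2.412 m/s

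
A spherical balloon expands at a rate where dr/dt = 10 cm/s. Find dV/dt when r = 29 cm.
33640π cm³/s

V = (4/3)πr³
dV/dt = dV/dr · dr/dt = 4πr² · 10
At r = 29: dV/dt = 33640π cm³/s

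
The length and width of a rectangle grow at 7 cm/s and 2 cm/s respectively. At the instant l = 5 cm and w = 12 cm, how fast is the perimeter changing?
18 cm/s

P = 2(l + w)
dP/dt = 2(dl/dt + dw/dt) = 2(7 + 2) = 18 cm/s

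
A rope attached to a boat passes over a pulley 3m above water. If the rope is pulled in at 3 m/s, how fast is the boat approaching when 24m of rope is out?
8√7/7 ≈ 3.024 m/s

rope² = x² + 3²
x = √(24² - 3²) = 9√7
dx/dt = (rope/x) · d(rope)/dt = (24/(9√7)) · (-3) = -8√7/7 m/s
The boat approaches at 8√7/7 ≈ 3.024 m/s.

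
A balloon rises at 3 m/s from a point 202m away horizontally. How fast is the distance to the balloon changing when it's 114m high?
171√538/2690 ≈ 1.474 m/s

z² = 202² + y²
z = √(202² + 114²) = 10√538
dz/dt = y/z · dy/dt = 114/(10√538) · 3 = 171√538/2690 ≈ 1.474 m/s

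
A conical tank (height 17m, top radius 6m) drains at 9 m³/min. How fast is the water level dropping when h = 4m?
289/(64π) ≈ 1.437 m/min

r/h = 6/17, so r = (6/17)h
V = (1/3)πr²h = (1/3)π((6/17)h)²h = (12/289)πh³
dV/dh = (36/289)πh²
dh/dt = (dV/dt)/(dV/dh) = -9/((36/289)π·4²) = -289/(64π) m/min
The level is dropping at 289/(64π) ≈ 1.437 m/min.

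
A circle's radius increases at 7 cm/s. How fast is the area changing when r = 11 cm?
154π cm²/s

A = πr²
dA/dt = 2πr · dr/dt = 2π(11)(7) = 154π cm²/s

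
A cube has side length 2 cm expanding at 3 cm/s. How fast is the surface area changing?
72 cm²/s

A = 6s²
dA/dt = 12s · ds/dt = 12·2·3 = 72 cm²/s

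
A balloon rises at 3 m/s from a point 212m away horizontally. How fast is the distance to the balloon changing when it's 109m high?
327√2273/11365 ≈ 1.372 m/s

z² = 212² + y²
z = √(212² + 109²) = 5√2273
dz/dt = y/z · dy/dt = 109/(5√2273) · 3 = 327√2273/11365 ≈ 1.372 m/s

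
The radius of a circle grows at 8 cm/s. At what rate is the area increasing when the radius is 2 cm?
32π cm²/s

A = πr²
dA/dt = 2πr · dr/dt = 2π(2)(8) = 32π cm²/s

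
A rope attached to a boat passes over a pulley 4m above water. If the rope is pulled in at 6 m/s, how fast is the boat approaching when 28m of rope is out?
7√3/2 ≈ 6.062 m/s

rope² = x² + 4²
x = √(28² - 4²) = 16√3
dx/dt = (rope/x) · d(rope)/dt = (28/(16√3)) · (-6) = -7√3/2 m/s
The boat approaches at 7√3/2 ≈ 6.062 m/s.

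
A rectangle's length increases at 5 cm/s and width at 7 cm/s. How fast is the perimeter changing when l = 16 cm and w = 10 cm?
24 cm/s

P = 2(l + w)
dP/dt = 2(dl/dt + dw/dt) = 2(5 + 7) = 24 cm/s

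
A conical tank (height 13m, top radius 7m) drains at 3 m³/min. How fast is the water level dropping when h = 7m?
507/(2401π) ≈ 0.06721 m/min

r/h = 7/13, so r = (7/13)h
V = (1/3)πr²h = (1/3)π((7/13)h)²h = (49/507)πh³
dV/dh = (49/169)πh²
dh/dt = (dV/dt)/(dV/dh) = -3/((49/169)π·7²) = -507/(2401π) m/min
The level is dropping at 507/(2401π) ≈ 0.06721 m/min.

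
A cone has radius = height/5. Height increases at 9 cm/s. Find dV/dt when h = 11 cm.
1089π/25 cm³/s

V = (1/3)π(h/5)²h = πh³/75
dV/dt = πh²/25 · 9
At h = 11: dV/dt = 1089π/25 cm³/s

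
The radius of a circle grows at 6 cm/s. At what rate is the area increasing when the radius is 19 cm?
228π cm²/s

A = πr²
dA/dt = 2πr · dr/dt = 2π(19)(6) = 228π cm²/s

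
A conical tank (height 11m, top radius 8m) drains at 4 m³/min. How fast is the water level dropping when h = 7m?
121/(784π) ≈ 0.04913 m/min

r/h = 8/11, so r = (8/11)h
V = (1/3)πr²h = (1/3)π((8/11)h)²h = (64/363)πh³
dV/dh = (64/121)πh²
dh/dt = (dV/dt)/(dV/dh) = -4/((64/121)π·7²) = -121/(784π) m/min
The level is dropping at 121/(784π) ≈ 0.04913 m/min.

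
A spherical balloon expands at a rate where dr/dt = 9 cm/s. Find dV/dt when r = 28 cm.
28224π cm³/s

V = (4/3)πr³
dV/dt = dV/dr · dr/dt = 4πr² · 9
At r = 28: dV/dt = 28224π cm³/s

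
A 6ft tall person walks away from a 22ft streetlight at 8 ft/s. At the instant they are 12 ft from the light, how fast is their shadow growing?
3 ft/s

By similar triangles: 22/(x+s) = 6/s
Solving: s = 6x/16
ds/dt = 6/16 · dx/dt = 3/8 · 8 = 3 ft/s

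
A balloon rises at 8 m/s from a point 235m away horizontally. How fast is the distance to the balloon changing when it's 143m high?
572√75674/37837 ≈ 4.159 m/s

z² = 235² + y²
z = √(235² + 143²) = √75674
dz/dt = y/z · dy/dt = 143/√75674 · 8 = 572√75674/37837 ≈ 4.159 m/s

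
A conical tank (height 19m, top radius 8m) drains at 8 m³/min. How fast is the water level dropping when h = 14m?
361/(1568π) ≈ 0.07328 m/min

r/h = 8/19, so r = (8/19)h
V = (1/3)πr²h = (1/3)π((8/19)h)²h = (64/1083)πh³
dV/dh = (64/361)πh²
dh/dt = (dV/dt)/(dV/dh) = -8/((64/361)π·14²) = -361/(1568π) m/min
The level is dropping at 361/(1568π) ≈ 0.07328 m/min.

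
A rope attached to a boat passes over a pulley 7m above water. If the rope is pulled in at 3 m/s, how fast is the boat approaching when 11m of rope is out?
11√2/4 ≈ 3.889 m/s

rope² = x² + 7²
x = √(11² - 7²) = 6√2
dx/dt = (rope/x) · d(rope)/dt = (11/(6√2)) · (-3) = -11√2/4 m/s
The boat approaches at 11√2/4 ≈ 3.889 m/s.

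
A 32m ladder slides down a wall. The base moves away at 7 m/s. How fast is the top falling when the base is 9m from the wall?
63√943/943 ≈ 2.052 m/s

x² + y² = 32²
2x·dx/dt + 2y·dy/dt = 0
dy/dt = -x/y · dx/dt = -9/√943 · 7 = -63√943/943 m/s
The top is descending at 63√943/943 ≈ 2.052 m/s.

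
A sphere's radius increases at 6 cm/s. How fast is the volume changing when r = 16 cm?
6144π cm³/s

V = (4/3)πr³
dV/dt = dV/dr · dr/dt = 4πr² · 6
At r = 16: dV/dt = 6144π cm³/s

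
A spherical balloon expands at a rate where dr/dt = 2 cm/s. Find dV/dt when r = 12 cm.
1152π cm³/s

V = (4/3)πr³
dV/dt = dV/dr · dr/dt = 4πr² · 2
At r = 12: dV/dt = 1152π cm³/s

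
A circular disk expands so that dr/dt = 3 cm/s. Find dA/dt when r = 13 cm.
78π cm²/s

A = πr²
dA/dt = 2πr · dr/dt = 2π(13)(3) = 78π cm²/s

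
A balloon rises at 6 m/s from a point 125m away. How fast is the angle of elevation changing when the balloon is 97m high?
0.029959 rad/s

tan(θ) = y/125
sec²(θ) · dθ/dt = (1/125) · dy/dt
dθ/dt = cos²(θ)/125 · 6 = 125/(125² + 97²) · 6
dθ/dt = 0.029959 rad/s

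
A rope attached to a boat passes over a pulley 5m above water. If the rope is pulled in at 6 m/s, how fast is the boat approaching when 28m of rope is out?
56√759/253 ≈ 6.098 m/s

rope² = x² + 5²
x = √(28² - 5²) = √759
dx/dt = (rope/x) · d(rope)/dt = (28/√759) · (-6) = -56√759/253 m/s
The boat approaches at 56√759/253 ≈ 6.098 m/s.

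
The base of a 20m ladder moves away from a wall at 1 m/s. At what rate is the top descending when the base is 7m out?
7√39/117 ≈ 0.3736 m/s

x² + y² = 20²
2x·dx/dt + 2y·dy/dt = 0
dy/dt = -x/y · dx/dt = -7/(3√39) · 1 = -7√39/117 m/s
The top is descending at 7√39/117 ≈ 0.3736 m/s.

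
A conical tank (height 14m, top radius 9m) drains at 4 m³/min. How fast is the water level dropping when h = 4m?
49/(81π) ≈ 0.1926 m/min

r/h = 9/14, so r = (9/14)h
V = (1/3)πr²h = (1/3)π((9/14)h)²h = (27/196)πh³
dV/dh = (81/196)πh²
dh/dt = (dV/dt)/(dV/dh) = -4/((81/196)π·4²) = -49/(81π) m/min
The level is dropping at 49/(81π) ≈ 0.1926 m/min.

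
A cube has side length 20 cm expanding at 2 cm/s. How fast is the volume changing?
2400 cm³/s

V = s³
dV/dt = 3s² · ds/dt = 3·20²·2 = 2400 cm³/s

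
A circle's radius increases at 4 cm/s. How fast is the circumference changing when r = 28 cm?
8π cm/s

C = 2πr
dC/dt = 2π · dr/dt = 2π · 4 = 8π cm/s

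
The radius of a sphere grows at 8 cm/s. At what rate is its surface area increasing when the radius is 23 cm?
1472π cm²/s

S = 4πr²
dS/dt = dS/dr · dr/dt = 8πr · 8
At r = 23: dS/dt = 1472π cm²/s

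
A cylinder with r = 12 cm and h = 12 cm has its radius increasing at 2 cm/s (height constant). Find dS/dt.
144π cm²/s

S = 2πrh + 2πr² (lateral + bases)
dS/dt = (2πh + 4πr)·dr/dt = (2π·12 + 4π·12)·2
= 144π cm²/s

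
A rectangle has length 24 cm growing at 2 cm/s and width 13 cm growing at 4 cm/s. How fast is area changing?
122 cm²/s

A = lw
dA/dt = w·dl/dt + l·dw/dt = 13·2 + 24·4 = 122 cm²/s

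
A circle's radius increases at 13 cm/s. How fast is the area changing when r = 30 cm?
780π cm²/s

A = πr²
dA/dt = 2πr · dr/dt = 2π(30)(13) = 780π cm²/s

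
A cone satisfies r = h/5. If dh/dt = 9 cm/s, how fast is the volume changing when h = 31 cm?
8649π/25 cm³/s

V = (1/3)π(h/5)²h = πh³/75
dV/dt = πh²/25 · 9
At h = 31: dV/dt = 8649π/25 cm³/s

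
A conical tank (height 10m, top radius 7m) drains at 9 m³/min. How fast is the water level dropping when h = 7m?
900/(2401π) ≈ 0.1193 m/min

r/h = 7/10, so r = (7/10)h
V = (1/3)πr²h = (1/3)π((7/10)h)²h = (49/300)πh³
dV/dh = (49/100)πh²
dh/dt = (dV/dt)/(dV/dh) = -9/((49/100)π·7²) = -900/(2401π) m/min
The level is dropping at 900/(2401π) ≈ 0.1193 m/min.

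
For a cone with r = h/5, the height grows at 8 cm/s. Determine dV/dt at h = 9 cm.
648π/25 cm³/s

V = (1/3)π(h/5)²h = πh³/75
dV/dt = πh²/25 · 8
At h = 9: dV/dt = 648π/25 cm³/s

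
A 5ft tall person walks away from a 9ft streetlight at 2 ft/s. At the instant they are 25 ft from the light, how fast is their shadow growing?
5/2 ft/s

By similar triangles: 9/(x+s) = 5/s
Solving: s = 5x/4
ds/dt = 5/4 · dx/dt = 5/4 · 2 = 5/2 ft/s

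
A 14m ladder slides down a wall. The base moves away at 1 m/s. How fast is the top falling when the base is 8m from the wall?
4√33/33 ≈ 0.6963 m/s

x² + y² = 14²
2x·dx/dt + 2y·dy/dt = 0
dy/dt = -x/y · dx/dt = -8/(2√33) · 1 = -4√33/33 m/s
The top is descending at 4√33/33 ≈ 0.6963 m/s.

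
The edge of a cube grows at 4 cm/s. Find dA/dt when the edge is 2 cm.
96 cm²/s

A = 6s²
dA/dt = 12s · ds/dt = 12·2·4 = 96 cm²/s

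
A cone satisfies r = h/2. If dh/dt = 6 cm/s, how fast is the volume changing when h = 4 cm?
24π cm³/s

V = (1/3)π(h/2)²h = πh³/12
dV/dt = πh²/4 · 6
At h = 4: dV/dt = 24π cm³/s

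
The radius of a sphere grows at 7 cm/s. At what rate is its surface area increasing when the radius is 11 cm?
616π cm²/s

S = 4πr²
dS/dt = dS/dr · dr/dt = 8πr · 7
At r = 11: dS/dt = 616π cm²/s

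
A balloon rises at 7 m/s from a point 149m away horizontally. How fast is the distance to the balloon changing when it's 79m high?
553√28442/28442 ≈ 3.279 m/s

z² = 149² + y²
z = √(149² + 79²) = √28442
dz/dt = y/z · dy/dt = 79/√28442 · 7 = 553√28442/28442 ≈ 3.279 m/s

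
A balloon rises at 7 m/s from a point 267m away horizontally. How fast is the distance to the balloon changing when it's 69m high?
161√2/130 ≈ 1.751 m/s

z² = 267² + y²
z = √(267² + 69²) = 195√2
dz/dt = y/z · dy/dt = 69/(195√2) · 7 = 161√2/130 ≈ 1.751 m/s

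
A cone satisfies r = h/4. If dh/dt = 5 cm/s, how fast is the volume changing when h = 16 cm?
80π cm³/s

V = (1/3)π(h/4)²h = πh³/48
dV/dt = πh²/16 · 5
At h = 16: dV/dt = 80π cm³/s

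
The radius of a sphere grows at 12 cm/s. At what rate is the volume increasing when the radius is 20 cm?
19200π cm³/s

V = (4/3)πr³
dV/dt = dV/dr · dr/dt = 4πr² · 12
At r = 20: dV/dt = 19200π cm³/s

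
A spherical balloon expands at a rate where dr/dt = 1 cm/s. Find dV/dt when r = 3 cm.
36π cm³/s

V = (4/3)πr³
dV/dt = dV/dr · dr/dt = 4πr² · 1
At r = 3: dV/dt = 36π cm³/s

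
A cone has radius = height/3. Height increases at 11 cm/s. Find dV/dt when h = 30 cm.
1100π cm³/s

V = (1/3)π(h/3)²h = πh³/27
dV/dt = πh²/9 · 11
At h = 30: dV/dt = 1100π cm³/s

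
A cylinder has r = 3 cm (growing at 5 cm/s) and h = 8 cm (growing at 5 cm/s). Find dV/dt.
285π cm³/s

V = πr²h
dV/dt = 2πrh·dr/dt + πr²·dh/dt
= 2π(3)(8)(5) + π(3)²(5)
= 285π cm³/s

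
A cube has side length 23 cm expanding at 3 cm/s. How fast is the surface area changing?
828 cm²/s

A = 6s²
dA/dt = 12s · ds/dt = 12·23·3 = 828 cm²/s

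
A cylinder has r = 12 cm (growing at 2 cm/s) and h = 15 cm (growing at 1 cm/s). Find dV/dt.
864π cm³/s

V = πr²h
dV/dt = 2πrh·dr/dt + πr²·dh/dt
= 2π(12)(15)(2) + π(12)²(1)
= 864π cm³/s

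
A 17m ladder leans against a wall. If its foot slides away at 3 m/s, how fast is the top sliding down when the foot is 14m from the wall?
14√93/31 ≈ 4.355 m/s

x² + y² = 17²
2x·dx/dt + 2y·dy/dt = 0
dy/dt = -x/y · dx/dt = -14/√93 · 3 = -14√93/31 m/s
The top is descending at 14√93/31 ≈ 4.355 m/s.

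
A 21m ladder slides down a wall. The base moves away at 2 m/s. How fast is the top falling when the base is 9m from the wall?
3√10/10 ≈ 0.9487 m/s

x² + y² = 21²
2x·dx/dt + 2y·dy/dt = 0
dy/dt = -x/y · dx/dt = -9/(6√10) · 2 = -3√10/10 m/s
The top is descending at 3√10/10 ≈ 0.9487 m/s.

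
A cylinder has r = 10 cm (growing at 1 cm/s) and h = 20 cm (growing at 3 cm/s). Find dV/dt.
700π cm³/s

V = πr²h
dV/dt = 2πrh·dr/dt + πr²·dh/dt
= 2π(10)(20)(1) + π(10)²(3)
= 700π cm³/s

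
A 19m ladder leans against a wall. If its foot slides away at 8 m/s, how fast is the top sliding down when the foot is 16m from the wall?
128√105/105 ≈ 12.49 m/s

x² + y² = 19²
2x·dx/dt + 2y·dy/dt = 0
dy/dt = -x/y · dx/dt = -16/√105 · 8 = -128√105/105 m/s
The top is descending at 128√105/105 ≈ 12.49 m/s.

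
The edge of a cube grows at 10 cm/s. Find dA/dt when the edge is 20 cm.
2400 cm²/s

A = 6s²
dA/dt = 12s · ds/dt = 12·20·10 = 2400 cm²/s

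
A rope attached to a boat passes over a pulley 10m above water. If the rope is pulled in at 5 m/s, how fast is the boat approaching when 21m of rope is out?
105√341/341 ≈ 5.686 m/s

rope² = x² + 10²
x = √(21² - 10²) = √341
dx/dt = (rope/x) · d(rope)/dt = (21/√341) · (-5) = -105√341/341 m/s
The boat approaches at 105√341/341 ≈ 5.686 m/s.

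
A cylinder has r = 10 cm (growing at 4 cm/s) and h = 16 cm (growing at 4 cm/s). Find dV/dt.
1680π cm³/s

V = πr²h
dV/dt = 2πrh·dr/dt + πr²·dh/dt
= 2π(10)(16)(4) + π(10)²(4)
= 1680π cm³/s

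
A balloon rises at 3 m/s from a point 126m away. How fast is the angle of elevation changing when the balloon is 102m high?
0.014384 rad/s

tan(θ) = y/126
sec²(θ) · dθ/dt = (1/126) · dy/dt
dθ/dt = cos²(θ)/126 · 3 = 126/(126² + 102²) · 3
dθ/dt = 0.014384 rad/s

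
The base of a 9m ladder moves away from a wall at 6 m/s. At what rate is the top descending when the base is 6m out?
12√5/5 ≈ 5.367 m/s

x² + y² = 9²
2x·dx/dt + 2y·dy/dt = 0
dy/dt = -x/y · dx/dt = -6/(3√5) · 6 = -12√5/5 m/s
The top is descending at 12√5/5 ≈ 5.367 m/s.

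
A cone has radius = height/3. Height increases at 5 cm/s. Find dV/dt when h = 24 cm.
320π cm³/s

V = (1/3)π(h/3)²h = πh³/27
dV/dt = πh²/9 · 5
At h = 24: dV/dt = 320π cm³/s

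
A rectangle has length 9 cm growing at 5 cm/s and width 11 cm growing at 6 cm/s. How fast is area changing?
109 cm²/s

A = lw
dA/dt = w·dl/dt + l·dw/dt = 11·5 + 9·6 = 109 cm²/s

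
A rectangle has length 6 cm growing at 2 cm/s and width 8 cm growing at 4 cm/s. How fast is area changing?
40 cm²/s

A = lw
dA/dt = w·dl/dt + l·dw/dt = 8·2 + 6·4 = 40 cm²/s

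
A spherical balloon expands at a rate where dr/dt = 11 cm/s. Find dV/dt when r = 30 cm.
39600π cm³/s

V = (4/3)πr³
dV/dt = dV/dr · dr/dt = 4πr² · 11
At r = 30: dV/dt = 39600π cm³/s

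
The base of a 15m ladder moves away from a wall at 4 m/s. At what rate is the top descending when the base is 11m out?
11√26/13 ≈ 4.315 m/s

x² + y² = 15²
2x·dx/dt + 2y·dy/dt = 0
dy/dt = -x/y · dx/dt = -11/(2√26) · 4 = -11√26/13 m/s
The top is descending at 11√26/13 ≈ 4.315 m/s.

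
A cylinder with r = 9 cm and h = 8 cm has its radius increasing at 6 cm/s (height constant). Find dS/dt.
312π cm²/s

S = 2πrh + 2πr² (lateral + bases)
dS/dt = (2πh + 4πr)·dr/dt = (2π·8 + 4π·9)·6
= 312π cm²/s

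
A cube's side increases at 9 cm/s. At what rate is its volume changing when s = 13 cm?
4563 cm³/s

V = s³
dV/dt = 3s² · ds/dt = 3·13²·9 = 4563 cm³/s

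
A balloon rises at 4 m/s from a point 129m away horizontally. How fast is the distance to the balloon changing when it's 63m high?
42√2290/1145 ≈ 1.755 m/s

z² = 129² + y²
z = √(129² + 63²) = 3√2290
dz/dt = y/z · dy/dt = 63/(3√2290) · 4 = 42√2290/1145 ≈ 1.755 m/s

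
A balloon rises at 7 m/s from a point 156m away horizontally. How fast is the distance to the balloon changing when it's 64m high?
112√1777/1777 ≈ 2.657 m/s

z² = 156² + y²
z = √(156² + 64²) = 4√1777
dz/dt = y/z · dy/dt = 64/(4√1777) · 7 = 112√1777/1777 ≈ 2.657 m/s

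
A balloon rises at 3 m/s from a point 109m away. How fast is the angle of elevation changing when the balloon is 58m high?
0.02145 rad/s

tan(θ) = y/109
sec²(θ) · dθ/dt = (1/109) · dy/dt
dθ/dt = cos²(θ)/109 · 3 = 109/(109² + 58²) · 3
dθ/dt = 0.02145 rad/s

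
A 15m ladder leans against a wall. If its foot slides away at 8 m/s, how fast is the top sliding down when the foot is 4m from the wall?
32√209/209 ≈ 2.213 m/s

x² + y² = 15²
2x·dx/dt + 2y·dy/dt = 0
dy/dt = -x/y · dx/dt = -4/√209 · 8 = -32√209/209 m/s
The top is descending at 32√209/209 ≈ 2.213 m/s.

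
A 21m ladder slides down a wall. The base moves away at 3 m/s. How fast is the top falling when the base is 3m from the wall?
√3/4 ≈ 0.433 m/s

x² + y² = 21²
2x·dx/dt + 2y·dy/dt = 0
dy/dt = -x/y · dx/dt = -3/(12√3) · 3 = -√3/4 m/s
The top is descending at √3/4 ≈ 0.433 m/s.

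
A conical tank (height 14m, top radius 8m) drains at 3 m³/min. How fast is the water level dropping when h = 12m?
49/(768π) ≈ 0.02031 m/min

r/h = 8/14, so r = (4/7)h
V = (1/3)πr²h = (1/3)π((4/7)h)²h = (16/147)πh³
dV/dh = (16/49)πh²
dh/dt = (dV/dt)/(dV/dh) = -3/((16/49)π·12²) = -49/(768π) m/min
The level is dropping at 49/(768π) ≈ 0.02031 m/min.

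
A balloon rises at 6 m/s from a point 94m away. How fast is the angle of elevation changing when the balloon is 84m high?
0.03549 rad/s

tan(θ) = y/94
sec²(θ) · dθ/dt = (1/94) · dy/dt
dθ/dt = cos²(θ)/94 · 6 = 94/(94² + 84²) · 6
dθ/dt = 0.03549 rad/s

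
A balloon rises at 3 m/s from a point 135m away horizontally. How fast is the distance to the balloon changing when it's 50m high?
30√829/829 ≈ 1.042 m/s

z² = 135² + y²
z = √(135² + 50²) = 5√829
dz/dt = y/z · dy/dt = 50/(5√829) · 3 = 30√829/829 ≈ 1.042 m/s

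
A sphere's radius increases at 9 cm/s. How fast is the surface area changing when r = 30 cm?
2160π cm²/s

S = 4πr²
dS/dt = dS/dr · dr/dt = 8πr · 9
At r = 30: dS/dt = 2160π cm²/s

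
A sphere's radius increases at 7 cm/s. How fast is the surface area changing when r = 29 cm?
1624π cm²/s

S = 4πr²
dS/dt = dS/dr · dr/dt = 8πr · 7
At r = 29: dS/dt = 1624π cm²/s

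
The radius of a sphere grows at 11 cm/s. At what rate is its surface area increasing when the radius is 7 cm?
616π cm²/s

S = 4πr²
dS/dt = dS/dr · dr/dt = 8πr · 11
At r = 7: dS/dt = 616π cm²/s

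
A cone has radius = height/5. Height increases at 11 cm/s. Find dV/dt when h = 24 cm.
6336π/25 cm³/s

V = (1/3)π(h/5)²h = πh³/75
dV/dt = πh²/25 · 11
At h = 24: dV/dt = 6336π/25 cm³/s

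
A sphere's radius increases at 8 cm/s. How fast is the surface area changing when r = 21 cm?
1344π cm²/s

S = 4πr²
dS/dt = dS/dr · dr/dt = 8πr · 8
At r = 21: dS/dt = 1344π cm²/s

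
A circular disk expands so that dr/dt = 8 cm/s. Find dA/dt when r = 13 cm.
208π cm²/s

A = πr²
dA/dt = 2πr · dr/dt = 2π(13)(8) = 208π cm²/s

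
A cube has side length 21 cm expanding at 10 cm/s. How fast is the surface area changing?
2520 cm²/s

A = 6s²
dA/dt = 12s · ds/dt = 12·21·10 = 2520 cm²/s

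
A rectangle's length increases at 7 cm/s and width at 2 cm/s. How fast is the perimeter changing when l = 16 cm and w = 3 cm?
18 cm/s

P = 2(l + w)
dP/dt = 2(dl/dt + dw/dt) = 2(7 + 2) = 18 cm/s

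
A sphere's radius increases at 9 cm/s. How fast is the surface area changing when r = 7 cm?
504π cm²/s

S = 4πr²
dS/dt = dS/dr · dr/dt = 8πr · 9
At r = 7: dS/dt = 504π cm²/s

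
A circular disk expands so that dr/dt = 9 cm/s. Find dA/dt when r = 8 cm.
144π cm²/s

A = πr²
dA/dt = 2πr · dr/dt = 2π(8)(9) = 144π cm²/s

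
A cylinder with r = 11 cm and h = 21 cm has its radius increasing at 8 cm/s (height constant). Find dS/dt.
688π cm²/s

S = 2πrh + 2πr² (lateral + bases)
dS/dt = (2πh + 4πr)·dr/dt = (2π·21 + 4π·11)·8
= 688π cm²/s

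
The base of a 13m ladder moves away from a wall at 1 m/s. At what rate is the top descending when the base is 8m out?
8√105/105 ≈ 0.7807 m/s

x² + y² = 13²
2x·dx/dt + 2y·dy/dt = 0
dy/dt = -x/y · dx/dt = -8/√105 · 1 = -8√105/105 m/s
The top is descending at 8√105/105 ≈ 0.7807 m/s.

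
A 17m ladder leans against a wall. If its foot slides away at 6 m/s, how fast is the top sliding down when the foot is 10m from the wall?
20√21/21 ≈ 4.364 m/s

x² + y² = 17²
2x·dx/dt + 2y·dy/dt = 0
dy/dt = -x/y · dx/dt = -10/(3√21) · 6 = -20√21/21 m/s
The top is descending at 20√21/21 ≈ 4.364 m/s.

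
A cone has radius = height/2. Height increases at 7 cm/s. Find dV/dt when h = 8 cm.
112π cm³/s

V = (1/3)π(h/2)²h = πh³/12
dV/dt = πh²/4 · 7
At h = 8: dV/dt = 112π cm³/s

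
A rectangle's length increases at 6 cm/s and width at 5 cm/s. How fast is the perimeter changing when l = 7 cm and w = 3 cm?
22 cm/s

P = 2(l + w)
dP/dt = 2(dl/dt + dw/dt) = 2(6 + 5) = 22 cm/s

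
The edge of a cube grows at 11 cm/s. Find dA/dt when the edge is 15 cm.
1980 cm²/s

A = 6s²
dA/dt = 12s · ds/dt = 12·15·11 = 1980 cm²/s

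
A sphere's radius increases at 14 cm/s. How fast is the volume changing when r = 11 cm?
6776π cm³/s

V = (4/3)πr³
dV/dt = dV/dr · dr/dt = 4πr² · 14
At r = 11: dV/dt = 6776π cm³/s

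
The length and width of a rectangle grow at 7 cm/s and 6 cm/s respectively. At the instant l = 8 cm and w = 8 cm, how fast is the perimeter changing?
26 cm/s

P = 2(l + w)
dP/dt = 2(dl/dt + dw/dt) = 2(7 + 6) = 26 cm/s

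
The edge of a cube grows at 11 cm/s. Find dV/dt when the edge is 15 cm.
7425 cm³/s

V = s³
dV/dt = 3s² · ds/dt = 3·15²·11 = 7425 cm³/s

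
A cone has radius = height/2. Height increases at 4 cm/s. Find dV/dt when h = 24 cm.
576π cm³/s

V = (1/3)π(h/2)²h = πh³/12
dV/dt = πh²/4 · 4
At h = 24: dV/dt = 576π cm³/s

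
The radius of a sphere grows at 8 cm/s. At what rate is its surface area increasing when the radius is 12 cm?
768π cm²/s

S = 4πr²
dS/dt = dS/dr · dr/dt = 8πr · 8
At r = 12: dS/dt = 768π cm²/s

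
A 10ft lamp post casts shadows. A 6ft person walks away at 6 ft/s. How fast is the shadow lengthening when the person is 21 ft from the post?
9 ft/s

By similar triangles: 10/(x+s) = 6/s
Solving: s = 6x/4
ds/dt = 6/4 · dx/dt = 3/2 · 6 = 9 ft/s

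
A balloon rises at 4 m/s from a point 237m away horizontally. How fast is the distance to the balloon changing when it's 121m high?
242√70810/35405 ≈ 1.819 m/s

z² = 237² + y²
z = √(237² + 121²) = √70810
dz/dt = y/z · dy/dt = 121/√70810 · 4 = 242√70810/35405 ≈ 1.819 m/s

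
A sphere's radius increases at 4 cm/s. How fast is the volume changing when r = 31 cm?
15376π cm³/s

V = (4/3)πr³
dV/dt = dV/dr · dr/dt = 4πr² · 4
At r = 31: dV/dt = 15376π cm³/s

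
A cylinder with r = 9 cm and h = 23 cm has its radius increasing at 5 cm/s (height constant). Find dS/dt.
410π cm²/s

S = 2πrh + 2πr² (lateral + bases)
dS/dt = (2πh + 4πr)·dr/dt = (2π·23 + 4π·9)·5
= 410π cm²/s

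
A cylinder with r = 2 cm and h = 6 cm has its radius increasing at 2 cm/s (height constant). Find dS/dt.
40π cm²/s

S = 2πrh + 2πr² (lateral + bases)
dS/dt = (2πh + 4πr)·dr/dt = (2π·6 + 4π·2)·2
= 40π cm²/s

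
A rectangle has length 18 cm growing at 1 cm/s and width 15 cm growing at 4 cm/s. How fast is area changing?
87 cm²/s

A = lw
dA/dt = w·dl/dt + l·dw/dt = 15·1 + 18·4 = 87 cm²/s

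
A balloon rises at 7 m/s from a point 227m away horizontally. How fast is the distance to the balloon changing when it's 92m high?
644√59993/59993 ≈ 2.629 m/s

z² = 227² + y²
z = √(227² + 92²) = √59993
dz/dt = y/z · dy/dt = 92/√59993 · 7 = 644√59993/59993 ≈ 2.629 m/s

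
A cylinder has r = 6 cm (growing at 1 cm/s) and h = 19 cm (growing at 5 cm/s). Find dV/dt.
408π cm³/s

V = πr²h
dV/dt = 2πrh·dr/dt + πr²·dh/dt
= 2π(6)(19)(1) + π(6)²(5)
= 408π cm³/s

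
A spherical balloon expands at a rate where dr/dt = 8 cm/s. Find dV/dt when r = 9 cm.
2592π cm³/s

V = (4/3)πr³
dV/dt = dV/dr · dr/dt = 4πr² · 8
At r = 9: dV/dt = 2592π cm³/s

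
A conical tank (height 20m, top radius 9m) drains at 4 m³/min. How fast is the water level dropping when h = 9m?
1600/(6561π) ≈ 0.07762 m/min

r/h = 9/20, so r = (9/20)h
V = (1/3)πr²h = (1/3)π((9/20)h)²h = (27/400)πh³
dV/dh = (81/400)πh²
dh/dt = (dV/dt)/(dV/dh) = -4/((81/400)π·9²) = -1600/(6561π) m/min
The level is dropping at 1600/(6561π) ≈ 0.07762 m/min.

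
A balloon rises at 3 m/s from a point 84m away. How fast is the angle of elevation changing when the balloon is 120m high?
0.011745 rad/s

tan(θ) = y/84
sec²(θ) · dθ/dt = (1/84) · dy/dt
dθ/dt = cos²(θ)/84 · 3 = 84/(84² + 120²) · 3
dθ/dt = 0.011745 rad/s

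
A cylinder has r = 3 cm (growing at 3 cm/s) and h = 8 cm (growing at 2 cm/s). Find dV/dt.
162π cm³/s

V = πr²h
dV/dt = 2πrh·dr/dt + πr²·dh/dt
= 2π(3)(8)(3) + π(3)²(2)
= 162π cm³/s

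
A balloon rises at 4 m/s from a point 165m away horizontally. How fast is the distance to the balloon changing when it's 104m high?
416√38041/38041 ≈ 2.133 m/s

z² = 165² + y²
z = √(165² + 104²) = √38041
dz/dt = y/z · dy/dt = 104/√38041 · 4 = 416√38041/38041 ≈ 2.133 m/s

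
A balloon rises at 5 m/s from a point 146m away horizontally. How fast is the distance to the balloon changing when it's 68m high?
34√6485/1297 ≈ 2.111 m/s

z² = 146² + y²
z = √(146² + 68²) = 2√6485
dz/dt = y/z · dy/dt = 68/(2√6485) · 5 = 34√6485/1297 ≈ 2.111 m/s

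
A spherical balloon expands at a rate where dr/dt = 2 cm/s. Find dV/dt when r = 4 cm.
128π cm³/s

V = (4/3)πr³
dV/dt = dV/dr · dr/dt = 4πr² · 2
At r = 4: dV/dt = 128π cm³/s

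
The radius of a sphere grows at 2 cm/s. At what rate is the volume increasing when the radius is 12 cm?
1152π cm³/s

V = (4/3)πr³
dV/dt = dV/dr · dr/dt = 4πr² · 2
At r = 12: dV/dt = 1152π cm³/s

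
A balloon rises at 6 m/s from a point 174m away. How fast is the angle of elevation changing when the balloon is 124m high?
0.022869 rad/s

tan(θ) = y/174
sec²(θ) · dθ/dt = (1/174) · dy/dt
dθ/dt = cos²(θ)/174 · 6 = 174/(174² + 124²) · 6
dθ/dt = 0.022869 rad/s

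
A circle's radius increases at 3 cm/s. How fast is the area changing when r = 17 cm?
102π cm²/s

A = πr²
dA/dt = 2πr · dr/dt = 2π(17)(3) = 102π cm²/s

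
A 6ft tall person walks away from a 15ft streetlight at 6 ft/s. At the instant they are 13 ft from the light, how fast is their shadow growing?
4 ft/s

By similar triangles: 15/(x+s) = 6/s
Solving: s = 6x/9
ds/dt = 6/9 · dx/dt = 2/3 · 6 = 4 ft/s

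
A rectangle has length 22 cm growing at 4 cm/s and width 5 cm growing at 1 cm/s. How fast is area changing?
42 cm²/s

A = lw
dA/dt = w·dl/dt + l·dw/dt = 5·4 + 22·1 = 42 cm²/s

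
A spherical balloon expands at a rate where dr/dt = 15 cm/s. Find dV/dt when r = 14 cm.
11760π cm³/s

V = (4/3)πr³
dV/dt = dV/dr · dr/dt = 4πr² · 15
At r = 14: dV/dt = 11760π cm³/s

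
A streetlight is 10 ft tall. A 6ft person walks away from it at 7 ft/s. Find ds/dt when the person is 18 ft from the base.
21/2 ft/s

By similar triangles: 10/(x+s) = 6/s
Solving: s = 6x/4
ds/dt = 6/4 · dx/dt = 3/2 · 7 = 21/2 ft/s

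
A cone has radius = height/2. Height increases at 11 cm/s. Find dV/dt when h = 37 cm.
15059π/4 cm³/s

V = (1/3)π(h/2)²h = πh³/12
dV/dt = πh²/4 · 11
At h = 37: dV/dt = 15059π/4 cm³/s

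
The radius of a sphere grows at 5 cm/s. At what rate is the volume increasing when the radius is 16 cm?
5120π cm³/s

V = (4/3)πr³
dV/dt = dV/dr · dr/dt = 4πr² · 5
At r = 16: dV/dt = 5120π cm³/s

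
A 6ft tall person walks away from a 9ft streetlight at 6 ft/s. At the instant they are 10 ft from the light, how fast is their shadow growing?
12 ft/s

By similar triangles: 9/(x+s) = 6/s
Solving: s = 6x/3
ds/dt = 6/3 · dx/dt = 2 · 6 = 12 ft/s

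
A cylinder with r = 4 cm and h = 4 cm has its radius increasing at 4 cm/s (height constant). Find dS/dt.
96π cm²/s

S = 2πrh + 2πr² (lateral + bases)
dS/dt = (2πh + 4πr)·dr/dt = (2π·4 + 4π·4)·4
= 96π cm²/s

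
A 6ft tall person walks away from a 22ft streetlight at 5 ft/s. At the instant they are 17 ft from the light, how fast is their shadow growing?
15/8 ft/s

By similar triangles: 22/(x+s) = 6/s
Solving: s = 6x/16
ds/dt = 6/16 · dx/dt = 3/8 · 5 = 15/8 ft/s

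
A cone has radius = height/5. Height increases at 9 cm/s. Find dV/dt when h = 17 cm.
2601π/25 cm³/s

V = (1/3)π(h/5)²h = πh³/75
dV/dt = πh²/25 · 9
At h = 17: dV/dt = 2601π/25 cm³/s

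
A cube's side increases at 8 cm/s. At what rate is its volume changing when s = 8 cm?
1536 cm³/s

V = s³
dV/dt = 3s² · ds/dt = 3·8²·8 = 1536 cm³/s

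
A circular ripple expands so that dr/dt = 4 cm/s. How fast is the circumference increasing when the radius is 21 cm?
8π cm/s

C = 2πr
dC/dt = 2π · dr/dt = 2π · 4 = 8π cm/s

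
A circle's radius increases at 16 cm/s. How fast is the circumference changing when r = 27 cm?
32π cm/s

C = 2πr
dC/dt = 2π · dr/dt = 2π · 16 = 32π cm/s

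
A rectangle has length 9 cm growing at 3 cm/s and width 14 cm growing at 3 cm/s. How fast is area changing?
69 cm²/s

A = lw
dA/dt = w·dl/dt + l·dw/dt = 14·3 + 9·3 = 69 cm²/s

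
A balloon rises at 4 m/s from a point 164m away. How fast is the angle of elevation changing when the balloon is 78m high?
0.019891 rad/s

tan(θ) = y/164
sec²(θ) · dθ/dt = (1/164) · dy/dt
dθ/dt = cos²(θ)/164 · 4 = 164/(164² + 78²) · 4
dθ/dt = 0.019891 rad/s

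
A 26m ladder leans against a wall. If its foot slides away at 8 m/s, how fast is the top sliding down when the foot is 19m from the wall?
152√35/105 ≈ 8.564 m/s

x² + y² = 26²
2x·dx/dt + 2y·dy/dt = 0
dy/dt = -x/y · dx/dt = -19/(3√35) · 8 = -152√35/105 m/s
The top is descending at 152√35/105 ≈ 8.564 m/s.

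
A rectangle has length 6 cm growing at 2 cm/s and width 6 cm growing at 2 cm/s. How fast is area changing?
24 cm²/s

A = lw
dA/dt = w·dl/dt + l·dw/dt = 6·2 + 6·2 = 24 cm²/s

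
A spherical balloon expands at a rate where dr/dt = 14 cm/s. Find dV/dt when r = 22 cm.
27104π cm³/s

V = (4/3)πr³
dV/dt = dV/dr · dr/dt = 4πr² · 14
At r = 22: dV/dt = 27104π cm³/s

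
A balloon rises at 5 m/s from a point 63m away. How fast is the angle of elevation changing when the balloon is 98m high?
0.023208 rad/s

tan(θ) = y/63
sec²(θ) · dθ/dt = (1/63) · dy/dt
dθ/dt = cos²(θ)/63 · 5 = 63/(63² + 98²) · 5
dθ/dt = 0.023208 rad/s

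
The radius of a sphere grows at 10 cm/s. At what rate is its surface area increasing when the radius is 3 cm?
240π cm²/s

S = 4πr²
dS/dt = dS/dr · dr/dt = 8πr · 10
At r = 3: dS/dt = 240π cm²/s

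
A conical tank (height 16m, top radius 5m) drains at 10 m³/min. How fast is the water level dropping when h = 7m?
512/(245π) ≈ 0.6652 m/min

r/h = 5/16, so r = (5/16)h
V = (1/3)πr²h = (1/3)π((5/16)h)²h = (25/768)πh³
dV/dh = (25/256)πh²
dh/dt = (dV/dt)/(dV/dh) = -10/((25/256)π·7²) = -512/(245π) m/min
The level is dropping at 512/(245π) ≈ 0.6652 m/min.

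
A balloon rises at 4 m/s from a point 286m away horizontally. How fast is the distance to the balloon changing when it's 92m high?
184√22565/22565 ≈ 1.225 m/s

z² = 286² + y²
z = √(286² + 92²) = 2√22565
dz/dt = y/z · dy/dt = 92/(2√22565) · 4 = 184√22565/22565 ≈ 1.225 m/s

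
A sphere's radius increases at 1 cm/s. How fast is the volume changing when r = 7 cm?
196π cm³/s

V = (4/3)πr³
dV/dt = dV/dr · dr/dt = 4πr² · 1
At r = 7: dV/dt = 196π cm³/s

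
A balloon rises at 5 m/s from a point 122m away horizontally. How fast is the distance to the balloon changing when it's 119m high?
119√29045/5809 ≈ 3.491 m/s

z² = 122² + y²
z = √(122² + 119²) = √29045
dz/dt = y/z · dy/dt = 119/√29045 · 5 = 119√29045/5809 ≈ 3.491 m/s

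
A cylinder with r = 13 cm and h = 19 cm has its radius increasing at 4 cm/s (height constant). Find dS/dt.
360π cm²/s

S = 2πrh + 2πr² (lateral + bases)
dS/dt = (2πh + 4πr)·dr/dt = (2π·19 + 4π·13)·4
= 360π cm²/s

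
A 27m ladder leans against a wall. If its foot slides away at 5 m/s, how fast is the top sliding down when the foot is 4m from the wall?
20√713/713 ≈ 0.749 m/s

x² + y² = 27²
2x·dx/dt + 2y·dy/dt = 0
dy/dt = -x/y · dx/dt = -4/√713 · 5 = -20√713/713 m/s
The top is descending at 20√713/713 ≈ 0.749 m/s.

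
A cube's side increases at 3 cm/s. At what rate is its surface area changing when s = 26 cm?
936 cm²/s

A = 6s²
dA/dt = 12s · ds/dt = 12·26·3 = 936 cm²/s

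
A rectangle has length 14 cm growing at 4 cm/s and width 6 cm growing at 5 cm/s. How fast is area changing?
94 cm²/s

A = lw
dA/dt = w·dl/dt + l·dw/dt = 6·4 + 14·5 = 94 cm²/s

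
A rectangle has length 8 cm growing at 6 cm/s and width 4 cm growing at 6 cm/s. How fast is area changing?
72 cm²/s

A = lw
dA/dt = w·dl/dt + l·dw/dt = 4·6 + 8·6 = 72 cm²/s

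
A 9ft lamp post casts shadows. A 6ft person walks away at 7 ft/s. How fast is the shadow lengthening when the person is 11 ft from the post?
14 ft/s

By similar triangles: 9/(x+s) = 6/s
Solving: s = 6x/3
ds/dt = 6/3 · dx/dt = 2 · 7 = 14 ft/s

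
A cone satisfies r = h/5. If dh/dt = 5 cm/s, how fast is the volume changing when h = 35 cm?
245π cm³/s

V = (1/3)π(h/5)²h = πh³/75
dV/dt = πh²/25 · 5
At h = 35: dV/dt = 245π cm³/s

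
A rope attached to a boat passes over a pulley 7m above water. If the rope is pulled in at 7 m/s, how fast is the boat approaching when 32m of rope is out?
224√39/195 ≈ 7.174 m/s

rope² = x² + 7²
x = √(32² - 7²) = 5√39
dx/dt = (rope/x) · d(rope)/dt = (32/(5√39)) · (-7) = -224√39/195 m/s
The boat approaches at 224√39/195 ≈ 7.174 m/s.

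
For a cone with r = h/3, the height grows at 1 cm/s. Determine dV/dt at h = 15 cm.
25π cm³/s

V = (1/3)π(h/3)²h = πh³/27
dV/dt = πh²/9 · 1
At h = 15: dV/dt = 25π cm³/s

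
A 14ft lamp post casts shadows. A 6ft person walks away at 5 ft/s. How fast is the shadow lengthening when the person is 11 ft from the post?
15/4 ft/s

By similar triangles: 14/(x+s) = 6/s
Solving: s = 6x/8
ds/dt = 6/8 · dx/dt = 3/4 · 5 = 15/4 ft/s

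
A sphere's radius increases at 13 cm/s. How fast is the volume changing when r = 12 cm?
7488π cm³/s

V = (4/3)πr³
dV/dt = dV/dr · dr/dt = 4πr² · 13
At r = 12: dV/dt = 7488π cm³/s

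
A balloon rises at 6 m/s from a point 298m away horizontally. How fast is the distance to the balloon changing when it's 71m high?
426√5/685 ≈ 1.391 m/s

z² = 298² + y²
z = √(298² + 71²) = 137√5
dz/dt = y/z · dy/dt = 71/(137√5) · 6 = 426√5/685 ≈ 1.391 m/s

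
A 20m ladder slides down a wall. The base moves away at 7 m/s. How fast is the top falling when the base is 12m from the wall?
21/4 = 5.25 m/s

x² + y² = 20²
2x·dx/dt + 2y·dy/dt = 0
dy/dt = -x/y · dx/dt = -12/16 · 7 = -21/4 m/s
The top is descending at 21/4 = 5.25 m/s.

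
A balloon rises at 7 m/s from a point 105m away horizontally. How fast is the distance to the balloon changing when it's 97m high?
679√20434/20434 ≈ 4.75 m/s

z² = 105² + y²
z = √(105² + 97²) = √20434
dz/dt = y/z · dy/dt = 97/√20434 · 7 = 679√20434/20434 ≈ 4.75 m/s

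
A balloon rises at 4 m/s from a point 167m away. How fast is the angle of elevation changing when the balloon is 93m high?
0.018282 rad/s

tan(θ) = y/167
sec²(θ) · dθ/dt = (1/167) · dy/dt
dθ/dt = cos²(θ)/167 · 4 = 167/(167² + 93²) · 4
dθ/dt = 0.018282 rad/s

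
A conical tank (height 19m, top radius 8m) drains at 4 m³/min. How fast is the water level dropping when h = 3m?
361/(144π) ≈ 0.798 m/min

r/h = 8/19, so r = (8/19)h
V = (1/3)πr²h = (1/3)π((8/19)h)²h = (64/1083)πh³
dV/dh = (64/361)πh²
dh/dt = (dV/dt)/(dV/dh) = -4/((64/361)π·3²) = -361/(144π) m/min
The level is dropping at 361/(144π) ≈ 0.798 m/min.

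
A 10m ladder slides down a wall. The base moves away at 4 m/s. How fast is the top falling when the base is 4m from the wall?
8√21/21 ≈ 1.746 m/s

x² + y² = 10²
2x·dx/dt + 2y·dy/dt = 0
dy/dt = -x/y · dx/dt = -4/(2√21) · 4 = -8√21/21 m/s
The top is descending at 8√21/21 ≈ 1.746 m/s.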